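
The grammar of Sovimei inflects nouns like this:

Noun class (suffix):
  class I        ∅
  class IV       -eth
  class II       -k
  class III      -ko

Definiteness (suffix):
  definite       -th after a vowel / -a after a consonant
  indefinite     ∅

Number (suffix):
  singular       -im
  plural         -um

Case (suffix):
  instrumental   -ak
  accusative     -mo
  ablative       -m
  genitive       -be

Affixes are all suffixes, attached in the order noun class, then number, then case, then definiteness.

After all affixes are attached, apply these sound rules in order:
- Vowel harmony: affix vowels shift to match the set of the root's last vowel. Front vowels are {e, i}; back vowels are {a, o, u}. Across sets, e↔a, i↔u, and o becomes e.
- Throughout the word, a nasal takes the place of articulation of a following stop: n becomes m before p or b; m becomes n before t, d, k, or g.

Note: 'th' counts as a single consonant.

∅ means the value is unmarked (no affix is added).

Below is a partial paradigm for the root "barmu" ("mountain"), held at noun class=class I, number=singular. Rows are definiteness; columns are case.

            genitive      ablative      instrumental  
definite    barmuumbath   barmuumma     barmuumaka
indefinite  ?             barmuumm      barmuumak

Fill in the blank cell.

barmuumba

noun class = class I: zero marking, form stays barmu.
Attach number singular -im → barmuim.
Attach case genitive -be → barmuimbe.
definiteness = indefinite: zero marking, form stays barmuimbe.
Apply vowel harmony: barmuimbe → barmuumba.
Nasal assimilation: no change.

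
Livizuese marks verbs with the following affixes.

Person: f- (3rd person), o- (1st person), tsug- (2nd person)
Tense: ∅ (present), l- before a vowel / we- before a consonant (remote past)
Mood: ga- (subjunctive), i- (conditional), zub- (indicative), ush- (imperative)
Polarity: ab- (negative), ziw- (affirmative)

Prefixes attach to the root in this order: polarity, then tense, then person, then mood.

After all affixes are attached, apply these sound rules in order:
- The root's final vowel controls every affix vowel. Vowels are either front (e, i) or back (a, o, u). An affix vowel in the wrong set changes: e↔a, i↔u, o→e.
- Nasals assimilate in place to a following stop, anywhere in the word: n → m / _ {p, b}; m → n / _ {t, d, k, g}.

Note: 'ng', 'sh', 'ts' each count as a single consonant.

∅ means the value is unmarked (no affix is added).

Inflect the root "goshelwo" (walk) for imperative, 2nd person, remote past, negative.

ushtsuglabgoshelwo

Attach polarity negative ab- → abgoshelwo.
Attach tense remote past l- (before vowel 'a') → labgoshelwo.
Attach person 2nd person tsug- → tsuglabgoshelwo.
Attach mood imperative ush- → ushtsuglabgoshelwo.
Vowel harmony: no change.
Nasal assimilation: no change.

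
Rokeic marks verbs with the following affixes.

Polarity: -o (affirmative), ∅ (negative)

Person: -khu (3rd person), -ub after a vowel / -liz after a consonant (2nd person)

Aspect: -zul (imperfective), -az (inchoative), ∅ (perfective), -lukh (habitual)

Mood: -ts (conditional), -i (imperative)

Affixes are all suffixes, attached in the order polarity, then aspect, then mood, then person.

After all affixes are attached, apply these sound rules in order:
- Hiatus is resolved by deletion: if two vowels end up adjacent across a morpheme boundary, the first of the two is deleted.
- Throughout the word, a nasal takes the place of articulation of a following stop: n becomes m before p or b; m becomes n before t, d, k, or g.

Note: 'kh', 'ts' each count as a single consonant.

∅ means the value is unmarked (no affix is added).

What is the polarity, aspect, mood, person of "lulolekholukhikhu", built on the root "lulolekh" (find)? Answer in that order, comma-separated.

Segment: lulolekh-o-lukh-i-khu.
polarity: -o → affirmative.
aspect: -lukh → habitual.
mood: -i → imperative.
person: -khu → 3rd person.

affirmative, habitual, imperative, 3rd person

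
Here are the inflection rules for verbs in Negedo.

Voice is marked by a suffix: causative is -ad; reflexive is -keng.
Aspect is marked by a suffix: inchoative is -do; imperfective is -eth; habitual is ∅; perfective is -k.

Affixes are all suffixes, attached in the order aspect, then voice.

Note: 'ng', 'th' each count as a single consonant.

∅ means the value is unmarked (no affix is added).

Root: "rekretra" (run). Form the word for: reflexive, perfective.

rekretrakkeng

Attach aspect perfective -k → rekretrak.
Attach voice reflexive -keng → rekretrakkeng.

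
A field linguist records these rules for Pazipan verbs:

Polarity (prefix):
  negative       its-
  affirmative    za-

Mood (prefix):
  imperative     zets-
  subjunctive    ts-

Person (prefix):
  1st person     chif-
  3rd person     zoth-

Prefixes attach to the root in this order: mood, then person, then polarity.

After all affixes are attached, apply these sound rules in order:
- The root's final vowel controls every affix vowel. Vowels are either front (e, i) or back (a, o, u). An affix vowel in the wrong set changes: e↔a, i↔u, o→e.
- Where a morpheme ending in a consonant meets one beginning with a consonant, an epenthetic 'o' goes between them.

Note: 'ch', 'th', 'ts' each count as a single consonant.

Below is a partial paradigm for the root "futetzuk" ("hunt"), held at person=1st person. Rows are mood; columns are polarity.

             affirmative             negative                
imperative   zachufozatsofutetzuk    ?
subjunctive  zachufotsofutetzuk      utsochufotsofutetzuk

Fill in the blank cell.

Attach mood imperative zets- → zetsfutetzuk.
Attach person 1st person chif- → chifzetsfutetzuk.
Attach polarity negative its- → itschifzetsfutetzuk.
Apply vowel harmony: itschifzetsfutetzuk → utschufzatsfutetzuk.
Apply epenthesis: utschufzatsfutetzuk → utsochufozatsofutetzuk.

utsochufozatsofutetzuk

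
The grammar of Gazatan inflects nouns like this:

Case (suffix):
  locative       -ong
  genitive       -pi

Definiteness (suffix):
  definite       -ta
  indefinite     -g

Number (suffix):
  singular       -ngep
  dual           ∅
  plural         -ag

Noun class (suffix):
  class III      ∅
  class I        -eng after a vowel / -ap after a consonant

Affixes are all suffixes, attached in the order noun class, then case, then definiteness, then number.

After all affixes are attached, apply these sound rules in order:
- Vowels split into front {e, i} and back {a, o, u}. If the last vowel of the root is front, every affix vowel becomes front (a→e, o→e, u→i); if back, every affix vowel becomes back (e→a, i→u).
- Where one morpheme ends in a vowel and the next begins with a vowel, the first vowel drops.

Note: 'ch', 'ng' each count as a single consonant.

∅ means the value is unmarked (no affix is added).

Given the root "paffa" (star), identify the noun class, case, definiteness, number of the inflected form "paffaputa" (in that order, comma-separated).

class III, genitive, definite, dual

Segment: paffa-pi-ta.
noun class: ∅ → class III.
case: -pi → genitive.
definiteness: -ta → definite.
number: ∅ → dual.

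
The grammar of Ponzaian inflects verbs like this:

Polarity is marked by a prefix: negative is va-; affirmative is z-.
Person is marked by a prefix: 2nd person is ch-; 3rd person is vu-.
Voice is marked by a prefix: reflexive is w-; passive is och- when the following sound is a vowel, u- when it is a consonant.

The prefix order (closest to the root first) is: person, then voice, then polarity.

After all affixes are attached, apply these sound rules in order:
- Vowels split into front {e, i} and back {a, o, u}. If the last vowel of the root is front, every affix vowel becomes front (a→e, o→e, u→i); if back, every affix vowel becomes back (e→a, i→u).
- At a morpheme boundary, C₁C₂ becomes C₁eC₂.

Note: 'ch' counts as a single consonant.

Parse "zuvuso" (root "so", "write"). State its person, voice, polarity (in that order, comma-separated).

3rd person, passive, affirmative

Segment: z-u-vu-so.
person: vu- → 3rd person.
voice: och/u- → passive.
polarity: z- → affirmative.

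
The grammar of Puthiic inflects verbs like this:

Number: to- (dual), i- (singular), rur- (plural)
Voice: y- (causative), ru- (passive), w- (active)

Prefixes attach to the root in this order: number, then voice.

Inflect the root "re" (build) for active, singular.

wire

Attach number singular i- → ire.
Attach voice active w- → wire.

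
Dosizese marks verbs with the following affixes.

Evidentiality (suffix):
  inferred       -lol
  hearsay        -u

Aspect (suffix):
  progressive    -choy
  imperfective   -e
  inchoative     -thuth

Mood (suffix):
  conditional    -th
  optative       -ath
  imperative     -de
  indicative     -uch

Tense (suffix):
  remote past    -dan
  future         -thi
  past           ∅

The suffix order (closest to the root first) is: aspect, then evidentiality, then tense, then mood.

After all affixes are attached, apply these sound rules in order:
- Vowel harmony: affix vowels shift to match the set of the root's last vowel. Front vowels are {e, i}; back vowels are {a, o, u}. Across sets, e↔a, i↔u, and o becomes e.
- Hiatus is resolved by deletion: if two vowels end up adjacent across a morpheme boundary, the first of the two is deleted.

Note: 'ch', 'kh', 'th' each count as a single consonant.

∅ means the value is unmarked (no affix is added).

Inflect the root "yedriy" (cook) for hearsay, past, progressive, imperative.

Attach aspect progressive -choy → yedriychoy.
Attach evidentiality hearsay -u → yedriychoyu.
tense = past: zero marking, form stays yedriychoyu.
Attach mood imperative -de → yedriychoyude.
Apply vowel harmony: yedriychoyude → yedriycheyide.
Vowel deletion: no change.

yedriycheyide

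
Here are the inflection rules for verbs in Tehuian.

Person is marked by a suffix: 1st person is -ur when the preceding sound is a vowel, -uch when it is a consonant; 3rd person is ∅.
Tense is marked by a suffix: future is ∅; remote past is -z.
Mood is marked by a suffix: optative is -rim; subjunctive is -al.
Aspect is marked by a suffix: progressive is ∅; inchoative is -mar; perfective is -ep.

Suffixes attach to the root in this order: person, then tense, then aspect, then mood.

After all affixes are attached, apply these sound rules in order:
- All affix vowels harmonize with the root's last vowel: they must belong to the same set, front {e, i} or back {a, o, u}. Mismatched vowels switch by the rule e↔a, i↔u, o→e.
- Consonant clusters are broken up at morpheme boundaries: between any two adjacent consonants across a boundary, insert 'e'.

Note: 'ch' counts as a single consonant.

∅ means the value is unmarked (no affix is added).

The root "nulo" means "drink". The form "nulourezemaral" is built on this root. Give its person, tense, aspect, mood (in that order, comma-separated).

1st person, remote past, inchoative, subjunctive

Segment: nulo-ur-z-mar-al.
person: -ur/uch → 1st person.
tense: -z → remote past.
aspect: -mar → inchoative.
mood: -al → subjunctive.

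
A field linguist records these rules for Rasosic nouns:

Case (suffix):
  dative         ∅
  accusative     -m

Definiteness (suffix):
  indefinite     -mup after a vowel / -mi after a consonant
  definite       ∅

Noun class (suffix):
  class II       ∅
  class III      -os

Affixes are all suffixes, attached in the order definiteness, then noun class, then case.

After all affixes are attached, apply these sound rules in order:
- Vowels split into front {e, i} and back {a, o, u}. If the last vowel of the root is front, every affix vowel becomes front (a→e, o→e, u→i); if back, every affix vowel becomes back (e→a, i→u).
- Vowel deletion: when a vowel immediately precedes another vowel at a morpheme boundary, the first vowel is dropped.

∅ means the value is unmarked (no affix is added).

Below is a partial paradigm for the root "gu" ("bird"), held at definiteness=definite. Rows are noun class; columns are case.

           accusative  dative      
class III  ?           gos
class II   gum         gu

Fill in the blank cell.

definiteness = definite: zero marking, form stays gu.
Attach noun class class III -os → guos.
Attach case accusative -m → guosm.
Vowel harmony: no change.
Apply vowel deletion: guosm → gosm.

gosm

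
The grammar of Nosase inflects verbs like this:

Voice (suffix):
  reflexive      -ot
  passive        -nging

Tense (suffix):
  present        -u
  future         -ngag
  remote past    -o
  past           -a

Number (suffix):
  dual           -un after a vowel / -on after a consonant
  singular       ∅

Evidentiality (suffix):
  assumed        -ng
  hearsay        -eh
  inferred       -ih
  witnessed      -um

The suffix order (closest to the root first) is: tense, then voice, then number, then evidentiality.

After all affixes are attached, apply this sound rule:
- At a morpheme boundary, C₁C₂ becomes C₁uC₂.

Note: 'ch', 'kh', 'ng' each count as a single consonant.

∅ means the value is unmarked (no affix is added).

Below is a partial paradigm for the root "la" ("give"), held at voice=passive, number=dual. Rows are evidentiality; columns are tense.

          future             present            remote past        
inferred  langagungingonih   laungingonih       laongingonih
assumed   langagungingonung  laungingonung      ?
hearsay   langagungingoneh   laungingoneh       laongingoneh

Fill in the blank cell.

laongingonung

Attach tense remote past -o → lao.
Attach voice passive -nging → laonging.
Attach number dual -on (after consonant 'ng') → laongingon.
Attach evidentiality assumed -ng → laongingonng.
Apply epenthesis: laongingonng → laongingonung.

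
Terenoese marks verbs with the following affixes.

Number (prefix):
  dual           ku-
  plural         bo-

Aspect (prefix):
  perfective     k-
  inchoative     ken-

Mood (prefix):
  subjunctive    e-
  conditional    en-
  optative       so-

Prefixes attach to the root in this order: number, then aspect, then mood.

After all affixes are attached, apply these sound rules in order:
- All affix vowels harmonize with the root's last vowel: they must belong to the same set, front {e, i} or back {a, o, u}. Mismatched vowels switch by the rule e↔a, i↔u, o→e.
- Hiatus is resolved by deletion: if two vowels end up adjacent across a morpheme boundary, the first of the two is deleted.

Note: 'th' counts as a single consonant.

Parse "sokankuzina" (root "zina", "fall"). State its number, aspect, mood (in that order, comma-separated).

dual, inchoative, optative

Segment: so-ken-ku-zina.
number: ku- → dual.
aspect: ken- → inchoative.
mood: so- → optative.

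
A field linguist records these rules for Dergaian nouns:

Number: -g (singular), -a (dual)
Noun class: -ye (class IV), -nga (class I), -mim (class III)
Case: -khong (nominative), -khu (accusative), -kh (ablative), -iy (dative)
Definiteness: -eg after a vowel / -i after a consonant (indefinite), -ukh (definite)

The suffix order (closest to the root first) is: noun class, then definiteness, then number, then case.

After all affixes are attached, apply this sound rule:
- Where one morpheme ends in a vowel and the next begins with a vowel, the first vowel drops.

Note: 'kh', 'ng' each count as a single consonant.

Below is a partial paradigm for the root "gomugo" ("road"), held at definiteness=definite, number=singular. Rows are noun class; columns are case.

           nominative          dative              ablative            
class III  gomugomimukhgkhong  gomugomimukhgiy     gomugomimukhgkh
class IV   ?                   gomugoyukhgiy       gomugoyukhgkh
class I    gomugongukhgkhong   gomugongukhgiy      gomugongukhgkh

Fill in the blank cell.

Attach noun class class IV -ye → gomugoye.
Attach definiteness definite -ukh → gomugoyeukh.
Attach number singular -g → gomugoyeukhg.
Attach case nominative -khong → gomugoyeukhgkhong.
Apply vowel deletion: gomugoyeukhgkhong → gomugoyukhgkhong.

gomugoyukhgkhong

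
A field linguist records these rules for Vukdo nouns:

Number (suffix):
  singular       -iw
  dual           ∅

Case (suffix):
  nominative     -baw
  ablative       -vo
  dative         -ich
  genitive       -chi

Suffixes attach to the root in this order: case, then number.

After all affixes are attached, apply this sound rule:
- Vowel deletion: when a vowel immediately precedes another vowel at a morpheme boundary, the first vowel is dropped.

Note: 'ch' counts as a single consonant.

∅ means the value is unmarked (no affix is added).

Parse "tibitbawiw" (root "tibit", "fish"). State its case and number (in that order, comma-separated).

Segment: tibit-baw-iw.
case: -baw → nominative.
number: -iw → singular.

nominative, singular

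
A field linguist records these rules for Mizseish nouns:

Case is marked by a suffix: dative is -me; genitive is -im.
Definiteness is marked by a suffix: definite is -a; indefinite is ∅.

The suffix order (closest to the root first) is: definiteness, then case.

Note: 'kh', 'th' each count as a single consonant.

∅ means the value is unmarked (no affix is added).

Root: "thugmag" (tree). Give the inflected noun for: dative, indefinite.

thugmagme

definiteness = indefinite: zero marking, form stays thugmag.
Attach case dative -me → thugmagme.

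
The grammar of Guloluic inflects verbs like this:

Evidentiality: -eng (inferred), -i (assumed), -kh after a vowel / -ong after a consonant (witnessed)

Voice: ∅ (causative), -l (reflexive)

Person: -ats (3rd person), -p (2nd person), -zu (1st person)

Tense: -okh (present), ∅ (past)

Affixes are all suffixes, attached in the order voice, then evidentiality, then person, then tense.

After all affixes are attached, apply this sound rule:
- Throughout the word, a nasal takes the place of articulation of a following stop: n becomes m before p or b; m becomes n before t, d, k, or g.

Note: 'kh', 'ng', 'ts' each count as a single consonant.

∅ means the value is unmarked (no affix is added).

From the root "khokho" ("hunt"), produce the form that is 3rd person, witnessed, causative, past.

khokhokhats

voice = causative: zero marking, form stays khokho.
Attach evidentiality witnessed -kh (after vowel 'o') → khokhokh.
Attach person 3rd person -ats → khokhokhats.
tense = past: zero marking, form stays khokhokhats.
Nasal assimilation: no change.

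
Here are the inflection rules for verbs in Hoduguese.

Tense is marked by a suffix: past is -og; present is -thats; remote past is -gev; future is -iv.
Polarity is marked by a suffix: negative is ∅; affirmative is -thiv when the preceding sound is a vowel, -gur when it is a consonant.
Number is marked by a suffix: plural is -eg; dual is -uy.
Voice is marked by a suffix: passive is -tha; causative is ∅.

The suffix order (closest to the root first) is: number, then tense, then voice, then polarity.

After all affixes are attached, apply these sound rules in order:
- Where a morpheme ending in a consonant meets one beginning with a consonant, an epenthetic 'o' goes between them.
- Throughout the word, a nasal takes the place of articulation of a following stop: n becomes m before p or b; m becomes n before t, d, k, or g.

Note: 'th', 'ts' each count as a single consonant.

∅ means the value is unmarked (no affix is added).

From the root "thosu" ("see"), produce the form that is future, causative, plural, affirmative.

thosuegivogur

Attach number plural -eg → thosueg.
Attach tense future -iv → thosuegiv.
voice = causative: zero marking, form stays thosuegiv.
Attach polarity affirmative -gur (after consonant 'v') → thosuegivgur.
Apply epenthesis: thosuegivgur → thosuegivogur.
Nasal assimilation: no change.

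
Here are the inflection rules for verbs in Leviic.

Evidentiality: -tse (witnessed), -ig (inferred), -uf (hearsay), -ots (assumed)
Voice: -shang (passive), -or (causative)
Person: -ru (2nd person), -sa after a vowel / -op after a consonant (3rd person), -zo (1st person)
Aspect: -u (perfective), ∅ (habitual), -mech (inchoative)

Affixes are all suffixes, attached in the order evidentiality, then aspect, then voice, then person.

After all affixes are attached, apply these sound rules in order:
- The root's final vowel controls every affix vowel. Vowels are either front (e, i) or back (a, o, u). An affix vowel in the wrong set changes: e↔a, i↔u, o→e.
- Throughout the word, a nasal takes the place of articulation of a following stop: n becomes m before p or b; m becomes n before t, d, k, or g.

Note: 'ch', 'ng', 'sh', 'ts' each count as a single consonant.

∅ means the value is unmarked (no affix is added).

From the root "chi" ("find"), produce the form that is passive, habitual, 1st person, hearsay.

chiifshengze

Attach evidentiality hearsay -uf → chiuf.
aspect = habitual: zero marking, form stays chiuf.
Attach voice passive -shang → chiufshang.
Attach person 1st person -zo → chiufshangzo.
Apply vowel harmony: chiufshangzo → chiifshengze.
Nasal assimilation: no change.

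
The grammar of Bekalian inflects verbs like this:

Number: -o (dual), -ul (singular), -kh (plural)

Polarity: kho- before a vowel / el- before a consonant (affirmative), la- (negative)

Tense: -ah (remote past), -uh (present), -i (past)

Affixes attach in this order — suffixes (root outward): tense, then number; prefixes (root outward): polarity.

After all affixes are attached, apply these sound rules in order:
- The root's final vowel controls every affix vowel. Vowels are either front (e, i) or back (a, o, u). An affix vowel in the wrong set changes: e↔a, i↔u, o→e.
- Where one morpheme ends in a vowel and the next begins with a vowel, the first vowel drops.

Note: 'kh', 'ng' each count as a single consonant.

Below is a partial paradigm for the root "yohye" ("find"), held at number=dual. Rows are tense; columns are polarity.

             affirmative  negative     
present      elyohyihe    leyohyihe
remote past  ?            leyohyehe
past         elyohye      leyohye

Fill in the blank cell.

Attach tense remote past -ah → yohyeah.
Attach polarity affirmative el- (before consonant 'y') → elyohyeah.
Attach number dual -o → elyohyeaho.
Apply vowel harmony: elyohyeaho → elyohyeehe.
Apply vowel deletion: elyohyeehe → elyohyehe.

elyohyehe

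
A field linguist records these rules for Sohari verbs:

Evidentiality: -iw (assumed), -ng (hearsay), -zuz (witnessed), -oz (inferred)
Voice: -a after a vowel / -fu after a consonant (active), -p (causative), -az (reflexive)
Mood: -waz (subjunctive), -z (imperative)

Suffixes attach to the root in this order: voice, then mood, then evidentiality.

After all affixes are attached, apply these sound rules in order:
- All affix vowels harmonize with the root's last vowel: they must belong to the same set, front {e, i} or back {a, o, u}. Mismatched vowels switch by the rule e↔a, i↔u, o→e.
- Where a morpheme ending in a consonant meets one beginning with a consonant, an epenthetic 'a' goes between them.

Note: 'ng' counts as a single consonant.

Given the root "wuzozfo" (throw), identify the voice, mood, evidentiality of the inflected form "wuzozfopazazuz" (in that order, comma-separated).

causative, imperative, witnessed

Segment: wuzozfo-p-z-zuz.
voice: -p → causative.
mood: -z → imperative.
evidentiality: -zuz → witnessed.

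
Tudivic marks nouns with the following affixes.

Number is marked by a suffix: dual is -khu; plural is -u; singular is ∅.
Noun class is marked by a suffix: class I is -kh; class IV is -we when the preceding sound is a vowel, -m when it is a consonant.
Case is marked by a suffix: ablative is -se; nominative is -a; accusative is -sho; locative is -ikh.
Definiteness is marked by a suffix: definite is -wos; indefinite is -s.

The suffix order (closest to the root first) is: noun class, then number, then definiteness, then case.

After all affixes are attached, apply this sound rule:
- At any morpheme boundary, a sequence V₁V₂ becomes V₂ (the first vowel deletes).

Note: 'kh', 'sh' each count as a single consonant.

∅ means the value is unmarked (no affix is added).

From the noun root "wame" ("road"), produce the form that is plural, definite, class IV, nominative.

Attach noun class class IV -we (after vowel 'e') → wamewe.
Attach number plural -u → wameweu.
Attach definiteness definite -wos → wameweuwos.
Attach case nominative -a → wameweuwosa.
Apply vowel deletion: wameweuwosa → wamewuwosa.

wamewuwosa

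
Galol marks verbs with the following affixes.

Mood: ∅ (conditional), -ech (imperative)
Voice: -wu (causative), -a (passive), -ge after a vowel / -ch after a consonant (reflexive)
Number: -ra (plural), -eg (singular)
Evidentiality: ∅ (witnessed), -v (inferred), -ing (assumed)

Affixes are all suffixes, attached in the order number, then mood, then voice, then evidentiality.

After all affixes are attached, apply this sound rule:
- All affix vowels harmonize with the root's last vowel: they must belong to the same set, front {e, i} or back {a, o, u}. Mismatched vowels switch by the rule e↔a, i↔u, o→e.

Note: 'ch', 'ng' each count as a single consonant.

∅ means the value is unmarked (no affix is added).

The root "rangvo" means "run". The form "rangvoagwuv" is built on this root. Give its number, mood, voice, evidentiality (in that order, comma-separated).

singular, conditional, causative, inferred

Segment: rangvo-eg-wu-v.
number: -eg → singular.
mood: ∅ → conditional.
voice: -wu → causative.
evidentiality: -v → inferred.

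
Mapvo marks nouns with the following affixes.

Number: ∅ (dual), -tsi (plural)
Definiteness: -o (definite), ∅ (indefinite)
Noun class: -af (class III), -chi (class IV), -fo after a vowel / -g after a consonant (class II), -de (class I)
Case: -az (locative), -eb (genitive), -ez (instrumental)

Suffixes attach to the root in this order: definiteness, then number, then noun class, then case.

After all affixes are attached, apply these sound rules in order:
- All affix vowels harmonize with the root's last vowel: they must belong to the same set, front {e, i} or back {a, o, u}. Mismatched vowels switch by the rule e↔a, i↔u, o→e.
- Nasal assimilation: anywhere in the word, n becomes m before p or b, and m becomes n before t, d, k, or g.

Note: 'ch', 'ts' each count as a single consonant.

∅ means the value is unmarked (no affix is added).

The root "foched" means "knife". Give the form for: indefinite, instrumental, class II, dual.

definiteness = indefinite: zero marking, form stays foched.
number = dual: zero marking, form stays foched.
Attach noun class class II -g (after consonant 'd') → fochedg.
Attach case instrumental -ez → fochedgez.
Vowel harmony: no change.
Nasal assimilation: no change.

fochedgez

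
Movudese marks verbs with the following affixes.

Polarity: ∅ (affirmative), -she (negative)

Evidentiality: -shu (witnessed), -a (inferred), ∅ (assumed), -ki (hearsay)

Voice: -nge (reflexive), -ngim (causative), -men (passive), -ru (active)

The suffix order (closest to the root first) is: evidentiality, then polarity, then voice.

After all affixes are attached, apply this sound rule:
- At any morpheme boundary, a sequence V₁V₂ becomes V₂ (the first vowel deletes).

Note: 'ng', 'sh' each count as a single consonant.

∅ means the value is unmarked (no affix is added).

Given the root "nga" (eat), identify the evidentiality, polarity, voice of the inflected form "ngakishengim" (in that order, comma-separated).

Segment: nga-ki-she-ngim.
evidentiality: -ki → hearsay.
polarity: -she → negative.
voice: -ngim → causative.

hearsay, negative, causative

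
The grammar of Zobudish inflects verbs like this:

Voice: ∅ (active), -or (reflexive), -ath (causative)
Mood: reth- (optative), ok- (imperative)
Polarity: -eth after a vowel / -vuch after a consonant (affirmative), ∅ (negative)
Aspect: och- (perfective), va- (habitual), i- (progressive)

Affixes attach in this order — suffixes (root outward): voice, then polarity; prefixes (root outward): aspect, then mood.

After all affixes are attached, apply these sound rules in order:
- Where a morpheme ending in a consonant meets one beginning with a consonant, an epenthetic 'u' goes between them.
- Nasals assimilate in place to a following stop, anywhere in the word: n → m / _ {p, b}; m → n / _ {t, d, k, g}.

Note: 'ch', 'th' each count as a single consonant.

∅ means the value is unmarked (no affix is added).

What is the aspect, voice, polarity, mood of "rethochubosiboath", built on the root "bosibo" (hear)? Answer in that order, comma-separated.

perfective, causative, negative, optative

Segment: reth-och-bosibo-ath.
aspect: och- → perfective.
voice: -ath → causative.
polarity: ∅ → negative.
mood: reth- → optative.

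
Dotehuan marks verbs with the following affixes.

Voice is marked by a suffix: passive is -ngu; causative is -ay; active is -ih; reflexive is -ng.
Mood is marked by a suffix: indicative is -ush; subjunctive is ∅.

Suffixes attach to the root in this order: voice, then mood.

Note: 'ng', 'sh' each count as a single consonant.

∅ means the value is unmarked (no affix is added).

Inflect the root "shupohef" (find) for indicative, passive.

Attach voice passive -ngu → shupohefngu.
Attach mood indicative -ush → shupohefnguush.

shupohefnguush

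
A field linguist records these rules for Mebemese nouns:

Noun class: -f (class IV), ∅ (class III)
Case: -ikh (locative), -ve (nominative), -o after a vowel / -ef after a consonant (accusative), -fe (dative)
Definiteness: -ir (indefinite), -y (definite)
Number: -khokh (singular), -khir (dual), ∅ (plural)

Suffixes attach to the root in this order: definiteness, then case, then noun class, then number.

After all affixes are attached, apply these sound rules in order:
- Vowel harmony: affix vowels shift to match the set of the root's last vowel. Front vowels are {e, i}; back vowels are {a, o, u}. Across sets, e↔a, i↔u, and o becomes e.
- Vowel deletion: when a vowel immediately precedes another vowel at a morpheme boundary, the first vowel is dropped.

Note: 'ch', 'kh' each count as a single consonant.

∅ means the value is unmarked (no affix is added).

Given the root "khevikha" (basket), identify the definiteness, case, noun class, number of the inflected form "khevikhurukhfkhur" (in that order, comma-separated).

Segment: khevikha-ir-ikh-f-khir.
definiteness: -ir → indefinite.
case: -ikh → locative.
noun class: -f → class IV.
number: -khir → dual.

indefinite, locative, class IV, dual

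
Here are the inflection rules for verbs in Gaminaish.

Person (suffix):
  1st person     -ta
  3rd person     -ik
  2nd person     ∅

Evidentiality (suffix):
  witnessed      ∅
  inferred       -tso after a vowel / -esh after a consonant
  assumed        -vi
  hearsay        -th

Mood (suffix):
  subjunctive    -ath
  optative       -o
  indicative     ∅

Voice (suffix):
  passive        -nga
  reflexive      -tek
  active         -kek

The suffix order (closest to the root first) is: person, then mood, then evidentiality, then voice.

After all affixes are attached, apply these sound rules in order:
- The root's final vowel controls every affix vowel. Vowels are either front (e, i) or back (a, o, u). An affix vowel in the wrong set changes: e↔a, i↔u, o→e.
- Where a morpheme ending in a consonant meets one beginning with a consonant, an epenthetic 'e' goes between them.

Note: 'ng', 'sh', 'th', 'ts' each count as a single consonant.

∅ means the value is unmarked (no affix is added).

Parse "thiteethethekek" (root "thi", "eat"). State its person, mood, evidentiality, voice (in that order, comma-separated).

Segment: thi-ta-ath-th-kek.
person: -ta → 1st person.
mood: -ath → subjunctive.
evidentiality: -th → hearsay.
voice: -kek → active.

1st person, subjunctive, hearsay, active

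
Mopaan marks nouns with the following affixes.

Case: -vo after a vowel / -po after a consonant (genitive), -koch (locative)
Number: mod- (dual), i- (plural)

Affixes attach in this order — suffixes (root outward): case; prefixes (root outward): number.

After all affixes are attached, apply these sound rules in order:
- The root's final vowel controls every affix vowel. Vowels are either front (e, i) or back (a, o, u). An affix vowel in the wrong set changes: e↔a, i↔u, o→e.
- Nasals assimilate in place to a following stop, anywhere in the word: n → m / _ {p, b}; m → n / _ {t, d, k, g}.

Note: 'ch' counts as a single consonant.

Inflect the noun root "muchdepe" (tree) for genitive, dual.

Attach case genitive -vo (after vowel 'e') → muchdepevo.
Attach number dual mod- → modmuchdepevo.
Apply vowel harmony: modmuchdepevo → medmuchdepeve.
Nasal assimilation: no change.

medmuchdepeve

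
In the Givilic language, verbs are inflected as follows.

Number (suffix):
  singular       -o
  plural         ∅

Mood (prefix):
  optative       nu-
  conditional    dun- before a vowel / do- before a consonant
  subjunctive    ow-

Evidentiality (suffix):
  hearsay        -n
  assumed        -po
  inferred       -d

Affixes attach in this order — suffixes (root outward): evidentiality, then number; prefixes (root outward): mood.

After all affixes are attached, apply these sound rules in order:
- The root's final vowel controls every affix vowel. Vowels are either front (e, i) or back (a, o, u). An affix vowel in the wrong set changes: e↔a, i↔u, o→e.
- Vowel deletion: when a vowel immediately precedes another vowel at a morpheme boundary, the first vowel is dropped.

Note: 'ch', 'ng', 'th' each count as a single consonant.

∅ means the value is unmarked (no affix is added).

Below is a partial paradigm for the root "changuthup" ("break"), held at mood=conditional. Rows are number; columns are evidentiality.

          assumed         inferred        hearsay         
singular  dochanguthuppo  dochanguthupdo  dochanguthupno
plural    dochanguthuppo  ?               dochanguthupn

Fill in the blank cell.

dochanguthupd

Attach evidentiality inferred -d → changuthupd.
number = plural: zero marking, form stays changuthupd.
Attach mood conditional do- (before consonant 'ch') → dochanguthupd.
Vowel harmony: no change.
Vowel deletion: no change.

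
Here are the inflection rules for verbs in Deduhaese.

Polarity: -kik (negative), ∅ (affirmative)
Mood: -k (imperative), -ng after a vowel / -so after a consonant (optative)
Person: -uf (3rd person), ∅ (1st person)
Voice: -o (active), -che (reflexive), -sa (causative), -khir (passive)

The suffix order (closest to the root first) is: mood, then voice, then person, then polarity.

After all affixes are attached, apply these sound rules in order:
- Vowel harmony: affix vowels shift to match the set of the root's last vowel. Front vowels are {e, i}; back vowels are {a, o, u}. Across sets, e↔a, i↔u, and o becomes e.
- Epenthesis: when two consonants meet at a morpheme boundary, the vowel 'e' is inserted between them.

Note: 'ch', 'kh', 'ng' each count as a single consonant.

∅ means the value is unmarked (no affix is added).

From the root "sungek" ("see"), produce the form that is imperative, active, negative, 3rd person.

sungekekeifekik

Attach mood imperative -k → sungekk.
Attach voice active -o → sungekko.
Attach person 3rd person -uf → sungekkouf.
Attach polarity negative -kik → sungekkoufkik.
Apply vowel harmony: sungekkoufkik → sungekkeifkik.
Apply epenthesis: sungekkeifkik → sungekekeifekik.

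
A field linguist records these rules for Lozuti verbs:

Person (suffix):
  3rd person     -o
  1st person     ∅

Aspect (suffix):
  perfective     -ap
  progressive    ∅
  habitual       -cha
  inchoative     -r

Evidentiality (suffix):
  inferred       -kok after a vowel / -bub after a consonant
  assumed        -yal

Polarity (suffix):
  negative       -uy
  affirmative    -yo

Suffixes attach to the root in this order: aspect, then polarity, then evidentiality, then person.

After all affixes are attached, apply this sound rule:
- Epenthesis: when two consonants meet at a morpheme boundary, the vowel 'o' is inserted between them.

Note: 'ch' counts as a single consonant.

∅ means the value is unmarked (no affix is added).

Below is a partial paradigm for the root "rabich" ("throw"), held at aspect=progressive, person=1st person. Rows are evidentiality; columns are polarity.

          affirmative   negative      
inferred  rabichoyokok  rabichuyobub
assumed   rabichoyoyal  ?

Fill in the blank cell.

aspect = progressive: zero marking, form stays rabich.
Attach polarity negative -uy → rabichuy.
Attach evidentiality assumed -yal → rabichuyyal.
person = 1st person: zero marking, form stays rabichuyyal.
Apply epenthesis: rabichuyyal → rabichuyoyal.

rabichuyoyal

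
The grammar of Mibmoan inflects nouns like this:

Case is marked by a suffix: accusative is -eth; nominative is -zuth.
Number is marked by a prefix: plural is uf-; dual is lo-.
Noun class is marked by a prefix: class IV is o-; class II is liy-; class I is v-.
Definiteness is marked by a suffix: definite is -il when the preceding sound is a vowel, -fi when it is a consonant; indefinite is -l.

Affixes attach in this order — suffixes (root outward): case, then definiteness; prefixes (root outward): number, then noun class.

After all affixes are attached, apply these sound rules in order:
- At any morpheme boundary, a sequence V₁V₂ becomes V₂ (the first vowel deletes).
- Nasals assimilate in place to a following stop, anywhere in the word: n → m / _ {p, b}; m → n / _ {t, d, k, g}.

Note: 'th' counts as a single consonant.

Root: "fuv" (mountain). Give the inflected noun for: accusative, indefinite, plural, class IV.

uffuvethl

Attach number plural uf- → uffuv.
Attach case accusative -eth → uffuveth.
Attach noun class class IV o- → ouffuveth.
Attach definiteness indefinite -l → ouffuvethl.
Apply vowel deletion: ouffuvethl → uffuvethl.
Nasal assimilation: no change.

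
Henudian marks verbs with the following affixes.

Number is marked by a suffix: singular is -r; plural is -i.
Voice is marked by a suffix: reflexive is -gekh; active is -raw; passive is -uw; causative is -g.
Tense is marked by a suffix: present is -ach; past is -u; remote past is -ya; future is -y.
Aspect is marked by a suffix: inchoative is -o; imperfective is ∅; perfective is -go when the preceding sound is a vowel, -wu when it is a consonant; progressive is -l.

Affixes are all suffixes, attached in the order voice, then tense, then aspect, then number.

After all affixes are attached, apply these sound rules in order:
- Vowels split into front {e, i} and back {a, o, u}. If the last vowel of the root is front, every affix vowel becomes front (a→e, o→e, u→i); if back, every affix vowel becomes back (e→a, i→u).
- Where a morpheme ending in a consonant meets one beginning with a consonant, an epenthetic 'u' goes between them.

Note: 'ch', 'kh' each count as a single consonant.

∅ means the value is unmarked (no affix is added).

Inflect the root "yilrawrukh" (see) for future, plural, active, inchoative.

yilrawrukhurawuyou

Attach voice active -raw → yilrawrukhraw.
Attach tense future -y → yilrawrukhrawy.
Attach aspect inchoative -o → yilrawrukhrawyo.
Attach number plural -i → yilrawrukhrawyoi.
Apply vowel harmony: yilrawrukhrawyoi → yilrawrukhrawyou.
Apply epenthesis: yilrawrukhrawyou → yilrawrukhurawuyou.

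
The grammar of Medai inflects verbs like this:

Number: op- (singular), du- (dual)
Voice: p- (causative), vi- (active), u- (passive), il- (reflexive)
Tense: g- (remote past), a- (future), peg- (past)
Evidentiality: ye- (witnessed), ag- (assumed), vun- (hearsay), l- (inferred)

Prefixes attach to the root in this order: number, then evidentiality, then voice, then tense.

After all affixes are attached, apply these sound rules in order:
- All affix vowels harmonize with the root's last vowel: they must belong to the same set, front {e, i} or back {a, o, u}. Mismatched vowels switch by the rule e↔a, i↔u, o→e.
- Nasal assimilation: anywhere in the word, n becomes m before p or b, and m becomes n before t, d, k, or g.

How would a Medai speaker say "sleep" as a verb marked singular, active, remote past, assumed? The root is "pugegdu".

gvuagoppugegdu

Attach number singular op- → oppugegdu.
Attach evidentiality assumed ag- → agoppugegdu.
Attach voice active vi- → viagoppugegdu.
Attach tense remote past g- → gviagoppugegdu.
Apply vowel harmony: gviagoppugegdu → gvuagoppugegdu.
Nasal assimilation: no change.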